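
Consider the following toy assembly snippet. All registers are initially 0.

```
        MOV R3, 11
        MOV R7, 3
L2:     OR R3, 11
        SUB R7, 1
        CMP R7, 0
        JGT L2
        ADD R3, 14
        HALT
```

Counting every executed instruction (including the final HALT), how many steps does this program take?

16

after MOV R3, 11: R3=11
after MOV R7, 3: R7=3
after OR R3, 11: R3=11|11=11
after SUB R7, 1: R7=3-1=2
CMP R7, 0  (cmp 2,0)
JGT L2: taken
after OR R3, 11: R3=11|11=11
after SUB R7, 1: R7=2-1=1
CMP R7, 0  (cmp 1,0)
JGT L2: taken
after OR R3, 11: R3=11|11=11
after SUB R7, 1: R7=1-1=0
CMP R7, 0  (cmp 0,0)
JGT L2: not taken
after ADD R3, 14: R3=11+14=25
halt.
Total executed instructions: 16.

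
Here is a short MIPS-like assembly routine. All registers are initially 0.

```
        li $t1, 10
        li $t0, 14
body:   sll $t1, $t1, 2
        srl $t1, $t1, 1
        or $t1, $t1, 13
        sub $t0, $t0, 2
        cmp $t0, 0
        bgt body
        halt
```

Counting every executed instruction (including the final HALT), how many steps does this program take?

45

after li $t1, 10: $t1=10
after li $t0, 14: $t0=14
after sll $t1, $t1, 2: $t1=10<<2=40
after srl $t1, $t1, 1: $t1=40>>1=20
after or $t1, $t1, 13: $t1=20|13=29
after sub $t0, $t0, 2: $t0=14-2=12
cmp $t0, 0  (cmp 12,0)
bgt body: taken
after sll $t1, $t1, 2: $t1=29<<2=116
after srl $t1, $t1, 1: $t1=116>>1=58
after or $t1, $t1, 13: $t1=58|13=63
after sub $t0, $t0, 2: $t0=12-2=10
cmp $t0, 0  (cmp 10,0)
bgt body: taken
after sll $t1, $t1, 2: $t1=63<<2=252
after srl $t1, $t1, 1: $t1=252>>1=126
after or $t1, $t1, 13: $t1=126|13=127
after sub $t0, $t0, 2: $t0=10-2=8
cmp $t0, 0  (cmp 8,0)
bgt body: taken
after sll $t1, $t1, 2: $t1=127<<2=508
after srl $t1, $t1, 1: $t1=508>>1=254
after or $t1, $t1, 13: $t1=254|13=255
after sub $t0, $t0, 2: $t0=8-2=6
cmp $t0, 0  (cmp 6,0)
bgt body: taken
after sll $t1, $t1, 2: $t1=255<<2=1020
after srl $t1, $t1, 1: $t1=1020>>1=510
after or $t1, $t1, 13: $t1=510|13=511
after sub $t0, $t0, 2: $t0=6-2=4
cmp $t0, 0  (cmp 4,0)
bgt body: taken
after sll $t1, $t1, 2: $t1=511<<2=2044
after srl $t1, $t1, 1: $t1=2044>>1=1022
after or $t1, $t1, 13: $t1=1022|13=1023
after sub $t0, $t0, 2: $t0=4-2=2
cmp $t0, 0  (cmp 2,0)
bgt body: taken
after sll $t1, $t1, 2: $t1=1023<<2=4092
after srl $t1, $t1, 1: $t1=4092>>1=2046
after or $t1, $t1, 13: $t1=2046|13=2047
after sub $t0, $t0, 2: $t0=2-2=0
cmp $t0, 0  (cmp 0,0)
bgt body: not taken
halt.
Total executed instructions: 45.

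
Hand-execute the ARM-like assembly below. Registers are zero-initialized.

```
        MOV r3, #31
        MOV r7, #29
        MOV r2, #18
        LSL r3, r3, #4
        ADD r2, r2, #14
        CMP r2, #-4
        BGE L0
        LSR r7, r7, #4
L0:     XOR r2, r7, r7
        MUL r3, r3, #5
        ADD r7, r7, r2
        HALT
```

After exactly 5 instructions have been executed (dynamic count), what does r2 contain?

32

r3=31
r7=29
r2=18
r3=31<<4=496
r2=18+14=32
After step 5: r2 = 32.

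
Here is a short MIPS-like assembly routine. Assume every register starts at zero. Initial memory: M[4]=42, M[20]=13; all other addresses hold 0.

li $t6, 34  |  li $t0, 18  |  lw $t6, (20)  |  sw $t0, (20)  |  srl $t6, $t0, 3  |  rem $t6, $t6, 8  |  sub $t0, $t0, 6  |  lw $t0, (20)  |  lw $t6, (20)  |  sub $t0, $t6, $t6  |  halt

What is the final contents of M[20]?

li $t6, 34 → $t6=34
li $t0, 18 → $t0=18
lw $t6, (20) → $t6=M[20]=13
sw $t0, (20) → M[20]=18
srl $t6, $t0, 3 → $t6=18>>3=2
rem $t6, $t6, 8 → $t6=2%8=2
sub $t0, $t0, 6 → $t0=18-6=12
lw $t0, (20) → $t0=M[20]=18
lw $t6, (20) → $t6=M[20]=18
sub $t0, $t6, $t6 → $t0=18-18=0
halt.

18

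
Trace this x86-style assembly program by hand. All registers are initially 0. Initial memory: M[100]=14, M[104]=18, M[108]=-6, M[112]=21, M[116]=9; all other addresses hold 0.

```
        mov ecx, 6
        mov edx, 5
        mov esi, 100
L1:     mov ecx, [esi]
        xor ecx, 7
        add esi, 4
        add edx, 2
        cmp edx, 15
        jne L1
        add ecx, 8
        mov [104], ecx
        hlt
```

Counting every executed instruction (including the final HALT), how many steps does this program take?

after mov ecx, 6: ecx=6
after mov edx, 5: edx=5
after mov esi, 100: esi=100
after mov ecx, [esi]: ecx=M[100]=14
after xor ecx, 7: ecx=14^7=9
after add esi, 4: esi=100+4=104
after add edx, 2: edx=5+2=7
cmp edx, 15  (cmp 7,15)
jne L1: taken
after mov ecx, [esi]: ecx=M[104]=18
after xor ecx, 7: ecx=18^7=21
after add esi, 4: esi=104+4=108
after add edx, 2: edx=7+2=9
cmp edx, 15  (cmp 9,15)
jne L1: taken
after mov ecx, [esi]: ecx=M[108]=-6
after xor ecx, 7: ecx=(-6)^7=-3
after add esi, 4: esi=108+4=112
after add edx, 2: edx=9+2=11
cmp edx, 15  (cmp 11,15)
jne L1: taken
after mov ecx, [esi]: ecx=M[112]=21
after xor ecx, 7: ecx=21^7=18
after add esi, 4: esi=112+4=116
after add edx, 2: edx=11+2=13
cmp edx, 15  (cmp 13,15)
jne L1: taken
after mov ecx, [esi]: ecx=M[116]=9
after xor ecx, 7: ecx=9^7=14
after add esi, 4: esi=116+4=120
after add edx, 2: edx=13+2=15
cmp edx, 15  (cmp 15,15)
jne L1: not taken
after add ecx, 8: ecx=14+8=22
mov [104], ecx → M[104]=22
halt.
Total executed instructions: 36.

36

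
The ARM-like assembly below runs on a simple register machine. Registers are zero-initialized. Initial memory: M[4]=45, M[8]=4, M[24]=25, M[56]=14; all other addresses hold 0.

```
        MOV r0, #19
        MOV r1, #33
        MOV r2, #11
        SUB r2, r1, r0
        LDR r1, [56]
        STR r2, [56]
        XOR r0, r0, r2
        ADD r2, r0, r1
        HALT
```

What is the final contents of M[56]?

r0=19
r1=33
r2=11
r2=33-19=14
r1=M[56]=14
STR r2, [56] → M[56]=14
r0=19^14=29
r2=29+14=43
halt.

14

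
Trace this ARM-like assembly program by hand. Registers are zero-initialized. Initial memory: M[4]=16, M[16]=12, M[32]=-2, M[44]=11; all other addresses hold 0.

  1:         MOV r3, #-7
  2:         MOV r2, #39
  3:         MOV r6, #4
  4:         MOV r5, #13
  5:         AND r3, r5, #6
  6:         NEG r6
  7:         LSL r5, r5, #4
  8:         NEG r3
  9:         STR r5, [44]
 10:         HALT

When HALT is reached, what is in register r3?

-4

MOV r3, #-7 → r3=-7
MOV r2, #39 → r2=39
MOV r6, #4 → r6=4
MOV r5, #13 → r5=13
AND r3, r5, #6 → r3=13&6=4
NEG r6 → r6=-(4)=-4
LSL r5, r5, #4 → r5=13<<4=208
NEG r3 → r3=-(4)=-4
STR r5, [44] → M[44]=208
halt.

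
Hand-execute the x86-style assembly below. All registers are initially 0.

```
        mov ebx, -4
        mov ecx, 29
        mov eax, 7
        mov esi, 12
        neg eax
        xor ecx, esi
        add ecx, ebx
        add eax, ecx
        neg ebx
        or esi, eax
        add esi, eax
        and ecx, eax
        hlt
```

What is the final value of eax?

6

mov ebx, -4 → ebx=-4
mov ecx, 29 → ecx=29
mov eax, 7 → eax=7
mov esi, 12 → esi=12
neg eax → eax=-(7)=-7
xor ecx, esi → ecx=29^12=17
add ecx, ebx → ecx=17+(-4)=13
add eax, ecx → eax=(-7)+13=6
neg ebx → ebx=-(-4)=4
or esi, eax → esi=12|6=14
add esi, eax → esi=14+6=20
and ecx, eax → ecx=13&6=4
halt.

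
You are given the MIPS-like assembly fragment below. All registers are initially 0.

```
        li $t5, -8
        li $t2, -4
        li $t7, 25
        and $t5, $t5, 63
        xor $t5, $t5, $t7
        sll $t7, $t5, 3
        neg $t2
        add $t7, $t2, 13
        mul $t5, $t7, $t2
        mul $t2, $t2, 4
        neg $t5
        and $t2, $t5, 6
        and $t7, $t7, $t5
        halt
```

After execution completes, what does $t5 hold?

li $t5, -8 → $t5=-8
li $t2, -4 → $t2=-4
li $t7, 25 → $t7=25
and $t5, $t5, 63 → $t5=(-8)&63=56
xor $t5, $t5, $t7 → $t5=56^25=33
sll $t7, $t5, 3 → $t7=33<<3=264
neg $t2 → $t2=-(-4)=4
add $t7, $t2, 13 → $t7=4+13=17
mul $t5, $t7, $t2 → $t5=17*4=68
mul $t2, $t2, 4 → $t2=4*4=16
neg $t5 → $t5=-(68)=-68
and $t2, $t5, 6 → $t2=(-68)&6=4
and $t7, $t7, $t5 → $t7=17&(-68)=16
halt.

-68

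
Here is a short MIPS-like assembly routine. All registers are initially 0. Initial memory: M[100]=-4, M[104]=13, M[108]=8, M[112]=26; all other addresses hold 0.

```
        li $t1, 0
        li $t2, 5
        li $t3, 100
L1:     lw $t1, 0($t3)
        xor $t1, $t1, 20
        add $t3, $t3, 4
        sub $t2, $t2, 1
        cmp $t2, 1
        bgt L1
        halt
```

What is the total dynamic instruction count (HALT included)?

$t1=0
$t2=5
$t3=100
$t1=M[100]=-4
$t1=(-4)^20=-24
$t3=100+4=104
$t2=5-1=4
cmp $t2, 1  (cmp 4,1)
bgt L1: taken
$t1=M[104]=13
$t1=13^20=25
$t3=104+4=108
$t2=4-1=3
cmp $t2, 1  (cmp 3,1)
bgt L1: taken
$t1=M[108]=8
$t1=8^20=28
$t3=108+4=112
$t2=3-1=2
cmp $t2, 1  (cmp 2,1)
bgt L1: taken
$t1=M[112]=26
$t1=26^20=14
$t3=112+4=116
$t2=2-1=1
cmp $t2, 1  (cmp 1,1)
bgt L1: not taken
halt.
Total executed instructions: 28.

28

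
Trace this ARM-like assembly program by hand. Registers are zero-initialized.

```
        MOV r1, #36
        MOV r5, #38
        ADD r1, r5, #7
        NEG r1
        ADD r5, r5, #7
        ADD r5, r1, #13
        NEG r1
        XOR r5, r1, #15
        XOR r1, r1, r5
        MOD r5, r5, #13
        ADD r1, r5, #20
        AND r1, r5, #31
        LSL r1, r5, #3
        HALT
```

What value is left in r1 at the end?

64

after MOV r1, #36: r1=36
after MOV r5, #38: r5=38
after ADD r1, r5, #7: r1=38+7=45
after NEG r1: r1=-(45)=-45
after ADD r5, r5, #7: r5=38+7=45
after ADD r5, r1, #13: r5=(-45)+13=-32
after NEG r1: r1=-(-45)=45
after XOR r5, r1, #15: r5=45^15=34
after XOR r1, r1, r5: r1=45^34=15
after MOD r5, r5, #13: r5=34%13=8
after ADD r1, r5, #20: r1=8+20=28
after AND r1, r5, #31: r1=8&31=8
after LSL r1, r5, #3: r1=8<<3=64
halt.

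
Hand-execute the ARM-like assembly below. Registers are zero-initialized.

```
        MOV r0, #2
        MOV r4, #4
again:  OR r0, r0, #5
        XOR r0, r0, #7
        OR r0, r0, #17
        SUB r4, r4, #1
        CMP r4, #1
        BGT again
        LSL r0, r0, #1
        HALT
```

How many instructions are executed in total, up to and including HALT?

after MOV r0, #2: r0=2
after MOV r4, #4: r4=4
after OR r0, r0, #5: r0=2|5=7
after XOR r0, r0, #7: r0=7^7=0
after OR r0, r0, #17: r0=0|17=17
after SUB r4, r4, #1: r4=4-1=3
CMP r4, #1  (cmp 3,1)
BGT again: taken
after OR r0, r0, #5: r0=17|5=21
after XOR r0, r0, #7: r0=21^7=18
after OR r0, r0, #17: r0=18|17=19
after SUB r4, r4, #1: r4=3-1=2
CMP r4, #1  (cmp 2,1)
BGT again: taken
after OR r0, r0, #5: r0=19|5=23
after XOR r0, r0, #7: r0=23^7=16
after OR r0, r0, #17: r0=16|17=17
after SUB r4, r4, #1: r4=2-1=1
CMP r4, #1  (cmp 1,1)
BGT again: not taken
after LSL r0, r0, #1: r0=17<<1=34
halt.
Total executed instructions: 22.

22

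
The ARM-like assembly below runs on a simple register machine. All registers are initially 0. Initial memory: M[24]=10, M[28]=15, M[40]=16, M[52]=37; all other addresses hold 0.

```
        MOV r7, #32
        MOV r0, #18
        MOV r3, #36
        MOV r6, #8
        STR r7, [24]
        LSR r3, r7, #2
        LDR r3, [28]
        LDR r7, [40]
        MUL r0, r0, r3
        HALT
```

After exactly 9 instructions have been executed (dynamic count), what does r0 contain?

270

MOV r7, #32 → r7=32
MOV r0, #18 → r0=18
MOV r3, #36 → r3=36
MOV r6, #8 → r6=8
STR r7, [24] → M[24]=32
LSR r3, r7, #2 → r3=32>>2=8
LDR r3, [28] → r3=M[28]=15
LDR r7, [40] → r7=M[40]=16
MUL r0, r0, r3 → r0=18*15=270
After step 9: r0 = 270.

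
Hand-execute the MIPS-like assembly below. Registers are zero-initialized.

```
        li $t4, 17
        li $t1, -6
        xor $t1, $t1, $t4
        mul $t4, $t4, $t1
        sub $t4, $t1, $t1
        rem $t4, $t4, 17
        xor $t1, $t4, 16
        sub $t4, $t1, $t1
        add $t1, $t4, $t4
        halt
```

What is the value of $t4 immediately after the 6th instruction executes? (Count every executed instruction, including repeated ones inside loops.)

after li $t4, 17: $t4=17
after li $t1, -6: $t1=-6
after xor $t1, $t1, $t4: $t1=(-6)^17=-21
after mul $t4, $t4, $t1: $t4=17*(-21)=-357
after sub $t4, $t1, $t1: $t4=(-21)-(-21)=0
after rem $t4, $t4, 17: $t4=0%17=0
After step 6: $t4 = 0.

0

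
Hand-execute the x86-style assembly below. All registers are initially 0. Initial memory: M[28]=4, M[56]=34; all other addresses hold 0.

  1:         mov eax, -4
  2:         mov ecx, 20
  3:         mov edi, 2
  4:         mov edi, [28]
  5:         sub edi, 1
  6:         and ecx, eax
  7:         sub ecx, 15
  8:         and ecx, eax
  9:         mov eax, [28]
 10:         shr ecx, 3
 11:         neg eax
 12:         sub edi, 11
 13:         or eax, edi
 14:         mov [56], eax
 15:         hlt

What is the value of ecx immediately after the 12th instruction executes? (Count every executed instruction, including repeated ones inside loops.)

eax=-4
ecx=20
edi=2
edi=M[28]=4
edi=4-1=3
ecx=20&(-4)=20
ecx=20-15=5
ecx=5&(-4)=4
eax=M[28]=4
ecx=4>>3=0
eax=-(4)=-4
edi=3-11=-8
After step 12: ecx = 0.

0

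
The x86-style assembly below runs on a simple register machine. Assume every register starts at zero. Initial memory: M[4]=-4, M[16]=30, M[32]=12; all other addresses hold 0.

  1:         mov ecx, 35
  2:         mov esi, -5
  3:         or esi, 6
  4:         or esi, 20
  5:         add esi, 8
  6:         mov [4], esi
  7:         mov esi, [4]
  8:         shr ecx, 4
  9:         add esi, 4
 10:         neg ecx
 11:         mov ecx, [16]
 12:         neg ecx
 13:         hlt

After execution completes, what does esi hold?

mov ecx, 35 → ecx=35
mov esi, -5 → esi=-5
or esi, 6 → esi=(-5)|6=-1
or esi, 20 → esi=(-1)|20=-1
add esi, 8 → esi=(-1)+8=7
mov [4], esi → M[4]=7
mov esi, [4] → esi=M[4]=7
shr ecx, 4 → ecx=35>>4=2
add esi, 4 → esi=7+4=11
neg ecx → ecx=-(2)=-2
mov ecx, [16] → ecx=M[16]=30
neg ecx → ecx=-(30)=-30
halt.

11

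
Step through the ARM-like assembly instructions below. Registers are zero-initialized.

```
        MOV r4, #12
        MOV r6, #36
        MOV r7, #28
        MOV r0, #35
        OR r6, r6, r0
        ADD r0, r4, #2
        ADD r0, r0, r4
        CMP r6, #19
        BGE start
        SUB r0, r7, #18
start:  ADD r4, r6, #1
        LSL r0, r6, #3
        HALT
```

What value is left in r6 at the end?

MOV r4, #12 → r4=12
MOV r6, #36 → r6=36
MOV r7, #28 → r7=28
MOV r0, #35 → r0=35
OR r6, r6, r0 → r6=36|35=39
ADD r0, r4, #2 → r0=12+2=14
ADD r0, r0, r4 → r0=14+12=26
CMP r6, #19  (cmp 39,19)
BGE start: taken
ADD r4, r6, #1 → r4=39+1=40
LSL r0, r6, #3 → r0=39<<3=312
halt.

39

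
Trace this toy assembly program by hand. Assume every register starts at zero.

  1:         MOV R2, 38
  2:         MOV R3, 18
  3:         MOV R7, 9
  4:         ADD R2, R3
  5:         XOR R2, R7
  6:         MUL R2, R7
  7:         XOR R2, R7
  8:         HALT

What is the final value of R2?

432

MOV R2, 38 → R2=38
MOV R3, 18 → R3=18
MOV R7, 9 → R7=9
ADD R2, R3 → R2=38+18=56
XOR R2, R7 → R2=56^9=49
MUL R2, R7 → R2=49*9=441
XOR R2, R7 → R2=441^9=432
halt.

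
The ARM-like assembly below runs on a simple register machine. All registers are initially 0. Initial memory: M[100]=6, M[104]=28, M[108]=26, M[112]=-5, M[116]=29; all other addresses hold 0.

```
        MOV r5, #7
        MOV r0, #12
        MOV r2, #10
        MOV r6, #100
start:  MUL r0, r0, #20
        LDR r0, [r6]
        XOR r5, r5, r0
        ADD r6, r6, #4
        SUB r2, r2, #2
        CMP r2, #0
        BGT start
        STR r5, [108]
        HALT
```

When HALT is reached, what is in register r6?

MOV r5, #7 → r5=7
MOV r0, #12 → r0=12
MOV r2, #10 → r2=10
MOV r6, #100 → r6=100
MUL r0, r0, #20 → r0=12*20=240
LDR r0, [r6] → r0=M[100]=6
XOR r5, r5, r0 → r5=7^6=1
ADD r6, r6, #4 → r6=100+4=104
SUB r2, r2, #2 → r2=10-2=8
CMP r2, #0  (cmp 8,0)
BGT start: taken
MUL r0, r0, #20 → r0=6*20=120
LDR r0, [r6] → r0=M[104]=28
XOR r5, r5, r0 → r5=1^28=29
ADD r6, r6, #4 → r6=104+4=108
SUB r2, r2, #2 → r2=8-2=6
CMP r2, #0  (cmp 6,0)
BGT start: taken
MUL r0, r0, #20 → r0=28*20=560
LDR r0, [r6] → r0=M[108]=26
XOR r5, r5, r0 → r5=29^26=7
ADD r6, r6, #4 → r6=108+4=112
SUB r2, r2, #2 → r2=6-2=4
CMP r2, #0  (cmp 4,0)
BGT start: taken
MUL r0, r0, #20 → r0=26*20=520
LDR r0, [r6] → r0=M[112]=-5
XOR r5, r5, r0 → r5=7^(-5)=-4
ADD r6, r6, #4 → r6=112+4=116
SUB r2, r2, #2 → r2=4-2=2
CMP r2, #0  (cmp 2,0)
BGT start: taken
MUL r0, r0, #20 → r0=(-5)*20=-100
LDR r0, [r6] → r0=M[116]=29
XOR r5, r5, r0 → r5=(-4)^29=-31
ADD r6, r6, #4 → r6=116+4=120
SUB r2, r2, #2 → r2=2-2=0
CMP r2, #0  (cmp 0,0)
BGT start: not taken
STR r5, [108] → M[108]=-31
halt.

120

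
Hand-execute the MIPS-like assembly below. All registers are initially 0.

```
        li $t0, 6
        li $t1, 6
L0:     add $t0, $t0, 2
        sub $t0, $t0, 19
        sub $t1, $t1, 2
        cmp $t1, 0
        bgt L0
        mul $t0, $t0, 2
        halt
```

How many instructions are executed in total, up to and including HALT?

li $t0, 6 → $t0=6
li $t1, 6 → $t1=6
add $t0, $t0, 2 → $t0=6+2=8
sub $t0, $t0, 19 → $t0=8-19=-11
sub $t1, $t1, 2 → $t1=6-2=4
cmp $t1, 0  (cmp 4,0)
bgt L0: taken
add $t0, $t0, 2 → $t0=(-11)+2=-9
sub $t0, $t0, 19 → $t0=(-9)-19=-28
sub $t1, $t1, 2 → $t1=4-2=2
cmp $t1, 0  (cmp 2,0)
bgt L0: taken
add $t0, $t0, 2 → $t0=(-28)+2=-26
sub $t0, $t0, 19 → $t0=(-26)-19=-45
sub $t1, $t1, 2 → $t1=2-2=0
cmp $t1, 0  (cmp 0,0)
bgt L0: not taken
mul $t0, $t0, 2 → $t0=(-45)*2=-90
halt.
Total executed instructions: 19.

19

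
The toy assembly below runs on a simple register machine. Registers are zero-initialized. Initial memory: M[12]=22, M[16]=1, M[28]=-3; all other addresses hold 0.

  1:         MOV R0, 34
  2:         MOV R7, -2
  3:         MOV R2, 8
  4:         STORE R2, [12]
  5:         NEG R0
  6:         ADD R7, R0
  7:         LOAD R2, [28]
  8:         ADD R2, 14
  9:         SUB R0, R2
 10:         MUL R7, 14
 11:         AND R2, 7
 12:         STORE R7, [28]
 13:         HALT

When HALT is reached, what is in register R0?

-45

MOV R0, 34 → R0=34
MOV R7, -2 → R7=-2
MOV R2, 8 → R2=8
STORE R2, [12] → M[12]=8
NEG R0 → R0=-(34)=-34
ADD R7, R0 → R7=(-2)+(-34)=-36
LOAD R2, [28] → R2=M[28]=-3
ADD R2, 14 → R2=(-3)+14=11
SUB R0, R2 → R0=(-34)-11=-45
MUL R7, 14 → R7=(-36)*14=-504
AND R2, 7 → R2=11&7=3
STORE R7, [28] → M[28]=-504
halt.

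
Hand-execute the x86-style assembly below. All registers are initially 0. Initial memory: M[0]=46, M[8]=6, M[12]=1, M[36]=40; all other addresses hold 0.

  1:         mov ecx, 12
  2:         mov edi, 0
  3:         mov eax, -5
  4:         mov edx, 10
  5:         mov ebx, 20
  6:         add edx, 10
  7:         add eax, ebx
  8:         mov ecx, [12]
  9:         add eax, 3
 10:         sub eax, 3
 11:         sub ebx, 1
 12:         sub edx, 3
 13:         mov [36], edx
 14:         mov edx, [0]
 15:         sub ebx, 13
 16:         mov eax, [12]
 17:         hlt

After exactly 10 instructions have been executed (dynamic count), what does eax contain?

ecx=12
edi=0
eax=-5
edx=10
ebx=20
edx=10+10=20
eax=(-5)+20=15
ecx=M[12]=1
eax=15+3=18
eax=18-3=15
After step 10: eax = 15.

15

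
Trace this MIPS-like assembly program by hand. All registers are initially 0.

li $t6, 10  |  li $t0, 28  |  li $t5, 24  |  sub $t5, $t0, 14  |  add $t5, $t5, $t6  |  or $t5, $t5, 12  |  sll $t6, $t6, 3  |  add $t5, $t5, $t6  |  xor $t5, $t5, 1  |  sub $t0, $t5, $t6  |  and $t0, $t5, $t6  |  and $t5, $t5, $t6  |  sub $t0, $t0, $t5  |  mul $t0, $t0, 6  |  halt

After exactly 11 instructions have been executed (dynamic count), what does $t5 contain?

109

after li $t6, 10: $t6=10
after li $t0, 28: $t0=28
after li $t5, 24: $t5=24
after sub $t5, $t0, 14: $t5=28-14=14
after add $t5, $t5, $t6: $t5=14+10=24
after or $t5, $t5, 12: $t5=24|12=28
after sll $t6, $t6, 3: $t6=10<<3=80
after add $t5, $t5, $t6: $t5=28+80=108
after xor $t5, $t5, 1: $t5=108^1=109
after sub $t0, $t5, $t6: $t0=109-80=29
after and $t0, $t5, $t6: $t0=109&80=64
After step 11: $t5 = 109.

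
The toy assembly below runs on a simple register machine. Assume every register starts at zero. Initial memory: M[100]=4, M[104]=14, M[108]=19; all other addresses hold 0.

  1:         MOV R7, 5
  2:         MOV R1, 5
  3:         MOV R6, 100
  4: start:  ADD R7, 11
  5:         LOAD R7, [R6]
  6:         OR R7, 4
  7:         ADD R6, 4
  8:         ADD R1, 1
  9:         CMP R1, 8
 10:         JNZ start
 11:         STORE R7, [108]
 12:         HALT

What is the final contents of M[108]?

R7=5
R1=5
R6=100
R7=5+11=16
R7=M[100]=4
R7=4|4=4
R6=100+4=104
R1=5+1=6
CMP R1, 8  (cmp 6,8)
JNZ start: taken
R7=4+11=15
R7=M[104]=14
R7=14|4=14
R6=104+4=108
R1=6+1=7
CMP R1, 8  (cmp 7,8)
JNZ start: taken
R7=14+11=25
R7=M[108]=19
R7=19|4=23
R6=108+4=112
R1=7+1=8
CMP R1, 8  (cmp 8,8)
JNZ start: not taken
STORE R7, [108] → M[108]=23
halt.

23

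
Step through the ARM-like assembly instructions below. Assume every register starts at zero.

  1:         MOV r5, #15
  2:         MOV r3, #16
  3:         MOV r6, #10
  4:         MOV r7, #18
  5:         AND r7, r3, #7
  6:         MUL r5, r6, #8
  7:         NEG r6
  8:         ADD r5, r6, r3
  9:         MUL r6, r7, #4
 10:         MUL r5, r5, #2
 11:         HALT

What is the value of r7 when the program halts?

0

after MOV r5, #15: r5=15
after MOV r3, #16: r3=16
after MOV r6, #10: r6=10
after MOV r7, #18: r7=18
after AND r7, r3, #7: r7=16&7=0
after MUL r5, r6, #8: r5=10*8=80
after NEG r6: r6=-(10)=-10
after ADD r5, r6, r3: r5=(-10)+16=6
after MUL r6, r7, #4: r6=0*4=0
after MUL r5, r5, #2: r5=6*2=12
halt.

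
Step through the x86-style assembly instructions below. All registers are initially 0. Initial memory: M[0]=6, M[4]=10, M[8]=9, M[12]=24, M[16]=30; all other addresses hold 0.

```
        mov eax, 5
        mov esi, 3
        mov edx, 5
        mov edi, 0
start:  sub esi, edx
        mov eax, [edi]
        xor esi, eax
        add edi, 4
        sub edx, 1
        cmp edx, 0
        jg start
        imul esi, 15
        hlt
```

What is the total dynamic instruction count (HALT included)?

41

eax=5
esi=3
edx=5
edi=0
esi=3-5=-2
eax=M[0]=6
esi=(-2)^6=-8
edi=0+4=4
edx=5-1=4
cmp edx, 0  (cmp 4,0)
jg start: taken
esi=(-8)-4=-12
eax=M[4]=10
esi=(-12)^10=-2
edi=4+4=8
edx=4-1=3
cmp edx, 0  (cmp 3,0)
jg start: taken
esi=(-2)-3=-5
eax=M[8]=9
esi=(-5)^9=-14
edi=8+4=12
edx=3-1=2
cmp edx, 0  (cmp 2,0)
jg start: taken
esi=(-14)-2=-16
eax=M[12]=24
esi=(-16)^24=-24
edi=12+4=16
edx=2-1=1
cmp edx, 0  (cmp 1,0)
jg start: taken
esi=(-24)-1=-25
eax=M[16]=30
esi=(-25)^30=-7
edi=16+4=20
edx=1-1=0
cmp edx, 0  (cmp 0,0)
jg start: not taken
esi=(-7)*15=-105
halt.
Total executed instructions: 41.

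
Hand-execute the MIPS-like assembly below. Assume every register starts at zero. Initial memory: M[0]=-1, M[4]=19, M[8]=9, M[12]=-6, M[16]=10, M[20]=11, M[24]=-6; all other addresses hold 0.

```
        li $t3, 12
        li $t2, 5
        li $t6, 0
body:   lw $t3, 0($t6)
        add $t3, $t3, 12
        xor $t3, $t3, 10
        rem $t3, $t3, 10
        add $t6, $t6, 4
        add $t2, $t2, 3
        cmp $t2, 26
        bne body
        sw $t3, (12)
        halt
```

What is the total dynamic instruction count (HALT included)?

61

after li $t3, 12: $t3=12
after li $t2, 5: $t2=5
after li $t6, 0: $t6=0
after lw $t3, 0($t6): $t3=M[0]=-1
after add $t3, $t3, 12: $t3=(-1)+12=11
after xor $t3, $t3, 10: $t3=11^10=1
after rem $t3, $t3, 10: $t3=1%10=1
after add $t6, $t6, 4: $t6=0+4=4
after add $t2, $t2, 3: $t2=5+3=8
cmp $t2, 26  (cmp 8,26)
bne body: taken
after lw $t3, 0($t6): $t3=M[4]=19
after add $t3, $t3, 12: $t3=19+12=31
after xor $t3, $t3, 10: $t3=31^10=21
after rem $t3, $t3, 10: $t3=21%10=1
after add $t6, $t6, 4: $t6=4+4=8
after add $t2, $t2, 3: $t2=8+3=11
cmp $t2, 26  (cmp 11,26)
bne body: taken
after lw $t3, 0($t6): $t3=M[8]=9
after add $t3, $t3, 12: $t3=9+12=21
after xor $t3, $t3, 10: $t3=21^10=31
after rem $t3, $t3, 10: $t3=31%10=1
after add $t6, $t6, 4: $t6=8+4=12
after add $t2, $t2, 3: $t2=11+3=14
cmp $t2, 26  (cmp 14,26)
bne body: taken
after lw $t3, 0($t6): $t3=M[12]=-6
after add $t3, $t3, 12: $t3=(-6)+12=6
after xor $t3, $t3, 10: $t3=6^10=12
after rem $t3, $t3, 10: $t3=12%10=2
after add $t6, $t6, 4: $t6=12+4=16
after add $t2, $t2, 3: $t2=14+3=17
cmp $t2, 26  (cmp 17,26)
bne body: taken
after lw $t3, 0($t6): $t3=M[16]=10
after add $t3, $t3, 12: $t3=10+12=22
after xor $t3, $t3, 10: $t3=22^10=28
after rem $t3, $t3, 10: $t3=28%10=8
after add $t6, $t6, 4: $t6=16+4=20
after add $t2, $t2, 3: $t2=17+3=20
cmp $t2, 26  (cmp 20,26)
bne body: taken
after lw $t3, 0($t6): $t3=M[20]=11
after add $t3, $t3, 12: $t3=11+12=23
after xor $t3, $t3, 10: $t3=23^10=29
after rem $t3, $t3, 10: $t3=29%10=9
after add $t6, $t6, 4: $t6=20+4=24
after add $t2, $t2, 3: $t2=20+3=23
cmp $t2, 26  (cmp 23,26)
bne body: taken
after lw $t3, 0($t6): $t3=M[24]=-6
after add $t3, $t3, 12: $t3=(-6)+12=6
after xor $t3, $t3, 10: $t3=6^10=12
after rem $t3, $t3, 10: $t3=12%10=2
after add $t6, $t6, 4: $t6=24+4=28
after add $t2, $t2, 3: $t2=23+3=26
cmp $t2, 26  (cmp 26,26)
bne body: not taken
sw $t3, (12) → M[12]=2
halt.
Total executed instructions: 61.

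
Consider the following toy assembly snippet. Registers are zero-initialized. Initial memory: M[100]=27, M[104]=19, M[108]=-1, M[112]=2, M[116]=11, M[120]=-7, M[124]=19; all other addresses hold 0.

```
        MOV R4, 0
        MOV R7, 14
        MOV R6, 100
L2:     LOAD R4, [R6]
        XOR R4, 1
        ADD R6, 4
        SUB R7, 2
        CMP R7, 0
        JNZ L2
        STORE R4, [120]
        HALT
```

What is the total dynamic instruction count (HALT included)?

47

MOV R4, 0 → R4=0
MOV R7, 14 → R7=14
MOV R6, 100 → R6=100
LOAD R4, [R6] → R4=M[100]=27
XOR R4, 1 → R4=27^1=26
ADD R6, 4 → R6=100+4=104
SUB R7, 2 → R7=14-2=12
CMP R7, 0  (cmp 12,0)
JNZ L2: taken
LOAD R4, [R6] → R4=M[104]=19
XOR R4, 1 → R4=19^1=18
ADD R6, 4 → R6=104+4=108
SUB R7, 2 → R7=12-2=10
CMP R7, 0  (cmp 10,0)
JNZ L2: taken
LOAD R4, [R6] → R4=M[108]=-1
XOR R4, 1 → R4=(-1)^1=-2
ADD R6, 4 → R6=108+4=112
SUB R7, 2 → R7=10-2=8
CMP R7, 0  (cmp 8,0)
JNZ L2: taken
LOAD R4, [R6] → R4=M[112]=2
XOR R4, 1 → R4=2^1=3
ADD R6, 4 → R6=112+4=116
SUB R7, 2 → R7=8-2=6
CMP R7, 0  (cmp 6,0)
JNZ L2: taken
LOAD R4, [R6] → R4=M[116]=11
XOR R4, 1 → R4=11^1=10
ADD R6, 4 → R6=116+4=120
SUB R7, 2 → R7=6-2=4
CMP R7, 0  (cmp 4,0)
JNZ L2: taken
LOAD R4, [R6] → R4=M[120]=-7
XOR R4, 1 → R4=(-7)^1=-8
ADD R6, 4 → R6=120+4=124
SUB R7, 2 → R7=4-2=2
CMP R7, 0  (cmp 2,0)
JNZ L2: taken
LOAD R4, [R6] → R4=M[124]=19
XOR R4, 1 → R4=19^1=18
ADD R6, 4 → R6=124+4=128
SUB R7, 2 → R7=2-2=0
CMP R7, 0  (cmp 0,0)
JNZ L2: not taken
STORE R4, [120] → M[120]=18
halt.
Total executed instructions: 47.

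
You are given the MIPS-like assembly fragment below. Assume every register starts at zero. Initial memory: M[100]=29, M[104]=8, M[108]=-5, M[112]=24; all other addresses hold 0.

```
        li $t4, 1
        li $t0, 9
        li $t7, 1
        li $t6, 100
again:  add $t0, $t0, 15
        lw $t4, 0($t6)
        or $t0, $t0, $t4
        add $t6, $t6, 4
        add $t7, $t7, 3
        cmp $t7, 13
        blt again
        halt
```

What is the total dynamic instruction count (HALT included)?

33

$t4=1
$t0=9
$t7=1
$t6=100
$t0=9+15=24
$t4=M[100]=29
$t0=24|29=29
$t6=100+4=104
$t7=1+3=4
cmp $t7, 13  (cmp 4,13)
blt again: taken
$t0=29+15=44
$t4=M[104]=8
$t0=44|8=44
$t6=104+4=108
$t7=4+3=7
cmp $t7, 13  (cmp 7,13)
blt again: taken
$t0=44+15=59
$t4=M[108]=-5
$t0=59|(-5)=-5
$t6=108+4=112
$t7=7+3=10
cmp $t7, 13  (cmp 10,13)
blt again: taken
$t0=(-5)+15=10
$t4=M[112]=24
$t0=10|24=26
$t6=112+4=116
$t7=10+3=13
cmp $t7, 13  (cmp 13,13)
blt again: not taken
halt.
Total executed instructions: 33.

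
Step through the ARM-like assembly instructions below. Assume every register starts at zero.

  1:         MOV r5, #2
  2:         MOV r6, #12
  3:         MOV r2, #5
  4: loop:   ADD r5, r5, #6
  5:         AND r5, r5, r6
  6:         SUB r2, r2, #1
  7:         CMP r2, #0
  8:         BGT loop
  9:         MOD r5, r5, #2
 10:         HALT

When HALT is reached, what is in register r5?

after MOV r5, #2: r5=2
after MOV r6, #12: r6=12
after MOV r2, #5: r2=5
after ADD r5, r5, #6: r5=2+6=8
after AND r5, r5, r6: r5=8&12=8
after SUB r2, r2, #1: r2=5-1=4
CMP r2, #0  (cmp 4,0)
BGT loop: taken
after ADD r5, r5, #6: r5=8+6=14
after AND r5, r5, r6: r5=14&12=12
after SUB r2, r2, #1: r2=4-1=3
CMP r2, #0  (cmp 3,0)
BGT loop: taken
after ADD r5, r5, #6: r5=12+6=18
after AND r5, r5, r6: r5=18&12=0
after SUB r2, r2, #1: r2=3-1=2
CMP r2, #0  (cmp 2,0)
BGT loop: taken
after ADD r5, r5, #6: r5=0+6=6
after AND r5, r5, r6: r5=6&12=4
after SUB r2, r2, #1: r2=2-1=1
CMP r2, #0  (cmp 1,0)
BGT loop: taken
after ADD r5, r5, #6: r5=4+6=10
after AND r5, r5, r6: r5=10&12=8
after SUB r2, r2, #1: r2=1-1=0
CMP r2, #0  (cmp 0,0)
BGT loop: not taken
after MOD r5, r5, #2: r5=8%2=0
halt.

0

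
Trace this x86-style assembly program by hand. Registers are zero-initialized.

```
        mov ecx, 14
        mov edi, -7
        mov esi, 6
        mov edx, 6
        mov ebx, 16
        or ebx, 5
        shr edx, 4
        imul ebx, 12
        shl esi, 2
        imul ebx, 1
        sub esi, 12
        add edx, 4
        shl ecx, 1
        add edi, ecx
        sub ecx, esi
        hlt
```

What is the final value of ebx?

after mov ecx, 14: ecx=14
after mov edi, -7: edi=-7
after mov esi, 6: esi=6
after mov edx, 6: edx=6
after mov ebx, 16: ebx=16
after or ebx, 5: ebx=16|5=21
after shr edx, 4: edx=6>>4=0
after imul ebx, 12: ebx=21*12=252
after shl esi, 2: esi=6<<2=24
after imul ebx, 1: ebx=252*1=252
after sub esi, 12: esi=24-12=12
after add edx, 4: edx=0+4=4
after shl ecx, 1: ecx=14<<1=28
after add edi, ecx: edi=(-7)+28=21
after sub ecx, esi: ecx=28-12=16
halt.

252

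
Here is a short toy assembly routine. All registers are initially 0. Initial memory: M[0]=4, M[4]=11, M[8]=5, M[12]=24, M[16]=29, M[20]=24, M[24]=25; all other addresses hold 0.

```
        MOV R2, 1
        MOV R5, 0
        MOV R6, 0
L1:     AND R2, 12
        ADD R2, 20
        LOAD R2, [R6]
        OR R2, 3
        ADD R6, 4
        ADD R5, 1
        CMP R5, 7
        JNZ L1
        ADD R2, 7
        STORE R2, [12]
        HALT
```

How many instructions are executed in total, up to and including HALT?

R2=1
R5=0
R6=0
R2=1&12=0
R2=0+20=20
R2=M[0]=4
R2=4|3=7
R6=0+4=4
R5=0+1=1
CMP R5, 7  (cmp 1,7)
JNZ L1: taken
R2=7&12=4
R2=4+20=24
R2=M[4]=11
R2=11|3=11
R6=4+4=8
R5=1+1=2
CMP R5, 7  (cmp 2,7)
JNZ L1: taken
R2=11&12=8
R2=8+20=28
R2=M[8]=5
R2=5|3=7
R6=8+4=12
R5=2+1=3
CMP R5, 7  (cmp 3,7)
JNZ L1: taken
R2=7&12=4
R2=4+20=24
R2=M[12]=24
R2=24|3=27
R6=12+4=16
R5=3+1=4
CMP R5, 7  (cmp 4,7)
JNZ L1: taken
R2=27&12=8
R2=8+20=28
R2=M[16]=29
R2=29|3=31
R6=16+4=20
R5=4+1=5
CMP R5, 7  (cmp 5,7)
JNZ L1: taken
R2=31&12=12
R2=12+20=32
R2=M[20]=24
R2=24|3=27
R6=20+4=24
R5=5+1=6
CMP R5, 7  (cmp 6,7)
JNZ L1: taken
R2=27&12=8
R2=8+20=28
R2=M[24]=25
R2=25|3=27
R6=24+4=28
R5=6+1=7
CMP R5, 7  (cmp 7,7)
JNZ L1: not taken
R2=27+7=34
STORE R2, [12] → M[12]=34
halt.
Total executed instructions: 62.

62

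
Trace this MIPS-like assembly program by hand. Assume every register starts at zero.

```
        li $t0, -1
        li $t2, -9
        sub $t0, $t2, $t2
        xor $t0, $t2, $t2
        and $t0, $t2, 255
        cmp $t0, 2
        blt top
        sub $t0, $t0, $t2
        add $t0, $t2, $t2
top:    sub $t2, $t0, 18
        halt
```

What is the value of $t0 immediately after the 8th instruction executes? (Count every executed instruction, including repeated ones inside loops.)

$t0=-1
$t2=-9
$t0=(-9)-(-9)=0
$t0=(-9)^(-9)=0
$t0=(-9)&255=247
cmp $t0, 2  (cmp 247,2)
blt top: not taken
$t0=247-(-9)=256
After step 8: $t0 = 256.

256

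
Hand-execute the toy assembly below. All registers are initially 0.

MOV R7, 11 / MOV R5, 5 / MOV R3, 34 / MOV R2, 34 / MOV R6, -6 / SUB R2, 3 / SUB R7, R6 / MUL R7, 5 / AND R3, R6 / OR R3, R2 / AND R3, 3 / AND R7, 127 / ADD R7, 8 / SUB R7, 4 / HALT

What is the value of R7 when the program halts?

89

MOV R7, 11 → R7=11
MOV R5, 5 → R5=5
MOV R3, 34 → R3=34
MOV R2, 34 → R2=34
MOV R6, -6 → R6=-6
SUB R2, 3 → R2=34-3=31
SUB R7, R6 → R7=11-(-6)=17
MUL R7, 5 → R7=17*5=85
AND R3, R6 → R3=34&(-6)=34
OR R3, R2 → R3=34|31=63
AND R3, 3 → R3=63&3=3
AND R7, 127 → R7=85&127=85
ADD R7, 8 → R7=85+8=93
SUB R7, 4 → R7=93-4=89
halt.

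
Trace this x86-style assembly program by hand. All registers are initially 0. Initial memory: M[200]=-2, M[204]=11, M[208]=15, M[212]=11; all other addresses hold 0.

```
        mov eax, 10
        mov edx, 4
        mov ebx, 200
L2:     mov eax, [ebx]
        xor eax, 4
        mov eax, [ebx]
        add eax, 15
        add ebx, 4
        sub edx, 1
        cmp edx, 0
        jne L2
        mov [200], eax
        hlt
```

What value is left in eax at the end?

26

eax=10
edx=4
ebx=200
eax=M[200]=-2
eax=(-2)^4=-6
eax=M[200]=-2
eax=(-2)+15=13
ebx=200+4=204
edx=4-1=3
cmp edx, 0  (cmp 3,0)
jne L2: taken
eax=M[204]=11
eax=11^4=15
eax=M[204]=11
eax=11+15=26
ebx=204+4=208
edx=3-1=2
cmp edx, 0  (cmp 2,0)
jne L2: taken
eax=M[208]=15
eax=15^4=11
eax=M[208]=15
eax=15+15=30
ebx=208+4=212
edx=2-1=1
cmp edx, 0  (cmp 1,0)
jne L2: taken
eax=M[212]=11
eax=11^4=15
eax=M[212]=11
eax=11+15=26
ebx=212+4=216
edx=1-1=0
cmp edx, 0  (cmp 0,0)
jne L2: not taken
mov [200], eax → M[200]=26
halt.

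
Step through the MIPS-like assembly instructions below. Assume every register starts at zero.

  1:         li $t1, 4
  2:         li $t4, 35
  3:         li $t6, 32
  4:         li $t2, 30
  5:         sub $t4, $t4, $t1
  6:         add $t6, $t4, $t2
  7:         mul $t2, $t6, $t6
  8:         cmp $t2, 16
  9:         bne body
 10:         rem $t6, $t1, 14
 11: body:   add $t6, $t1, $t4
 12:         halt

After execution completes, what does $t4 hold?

31

$t1=4
$t4=35
$t6=32
$t2=30
$t4=35-4=31
$t6=31+30=61
$t2=61*61=3721
cmp $t2, 16  (cmp 3721,16)
bne body: taken
$t6=4+31=35
halt.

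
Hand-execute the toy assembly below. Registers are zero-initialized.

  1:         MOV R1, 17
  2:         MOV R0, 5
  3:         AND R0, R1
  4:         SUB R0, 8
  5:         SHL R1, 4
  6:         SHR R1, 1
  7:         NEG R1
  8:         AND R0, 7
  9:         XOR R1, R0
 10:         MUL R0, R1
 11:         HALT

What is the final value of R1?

after MOV R1, 17: R1=17
after MOV R0, 5: R0=5
after AND R0, R1: R0=5&17=1
after SUB R0, 8: R0=1-8=-7
after SHL R1, 4: R1=17<<4=272
after SHR R1, 1: R1=272>>1=136
after NEG R1: R1=-(136)=-136
after AND R0, 7: R0=(-7)&7=1
after XOR R1, R0: R1=(-136)^1=-135
after MUL R0, R1: R0=1*(-135)=-135
halt.

-135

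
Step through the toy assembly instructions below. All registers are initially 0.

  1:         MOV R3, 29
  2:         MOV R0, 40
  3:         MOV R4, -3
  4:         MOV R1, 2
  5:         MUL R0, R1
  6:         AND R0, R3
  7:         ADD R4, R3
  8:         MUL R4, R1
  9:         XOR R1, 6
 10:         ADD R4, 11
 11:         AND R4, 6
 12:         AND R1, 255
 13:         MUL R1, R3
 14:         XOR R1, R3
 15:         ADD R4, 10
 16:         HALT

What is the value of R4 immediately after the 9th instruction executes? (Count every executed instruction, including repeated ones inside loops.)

after MOV R3, 29: R3=29
after MOV R0, 40: R0=40
after MOV R4, -3: R4=-3
after MOV R1, 2: R1=2
after MUL R0, R1: R0=40*2=80
after AND R0, R3: R0=80&29=16
after ADD R4, R3: R4=(-3)+29=26
after MUL R4, R1: R4=26*2=52
after XOR R1, 6: R1=2^6=4
After step 9: R4 = 52.

52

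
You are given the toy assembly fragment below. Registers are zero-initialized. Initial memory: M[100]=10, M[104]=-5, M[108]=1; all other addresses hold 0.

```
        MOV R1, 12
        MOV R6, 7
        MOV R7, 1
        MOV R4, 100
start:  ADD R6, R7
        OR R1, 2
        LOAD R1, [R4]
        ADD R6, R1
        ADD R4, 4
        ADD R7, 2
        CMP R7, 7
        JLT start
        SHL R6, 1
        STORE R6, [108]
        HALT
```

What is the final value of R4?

after MOV R1, 12: R1=12
after MOV R6, 7: R6=7
after MOV R7, 1: R7=1
after MOV R4, 100: R4=100
after ADD R6, R7: R6=7+1=8
after OR R1, 2: R1=12|2=14
after LOAD R1, [R4]: R1=M[100]=10
after ADD R6, R1: R6=8+10=18
after ADD R4, 4: R4=100+4=104
after ADD R7, 2: R7=1+2=3
CMP R7, 7  (cmp 3,7)
JLT start: taken
after ADD R6, R7: R6=18+3=21
after OR R1, 2: R1=10|2=10
after LOAD R1, [R4]: R1=M[104]=-5
after ADD R6, R1: R6=21+(-5)=16
after ADD R4, 4: R4=104+4=108
after ADD R7, 2: R7=3+2=5
CMP R7, 7  (cmp 5,7)
JLT start: taken
after ADD R6, R7: R6=16+5=21
after OR R1, 2: R1=(-5)|2=-5
after LOAD R1, [R4]: R1=M[108]=1
after ADD R6, R1: R6=21+1=22
after ADD R4, 4: R4=108+4=112
after ADD R7, 2: R7=5+2=7
CMP R7, 7  (cmp 7,7)
JLT start: not taken
after SHL R6, 1: R6=22<<1=44
STORE R6, [108] → M[108]=44
halt.

112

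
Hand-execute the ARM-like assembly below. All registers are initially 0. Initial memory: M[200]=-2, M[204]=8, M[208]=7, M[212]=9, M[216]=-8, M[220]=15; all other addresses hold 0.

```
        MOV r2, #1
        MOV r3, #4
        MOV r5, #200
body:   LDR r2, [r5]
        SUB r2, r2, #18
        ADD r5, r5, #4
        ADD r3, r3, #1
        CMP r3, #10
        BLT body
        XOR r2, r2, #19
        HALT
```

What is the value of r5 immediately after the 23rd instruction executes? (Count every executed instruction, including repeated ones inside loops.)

after MOV r2, #1: r2=1
after MOV r3, #4: r3=4
after MOV r5, #200: r5=200
after LDR r2, [r5]: r2=M[200]=-2
after SUB r2, r2, #18: r2=(-2)-18=-20
after ADD r5, r5, #4: r5=200+4=204
after ADD r3, r3, #1: r3=4+1=5
CMP r3, #10  (cmp 5,10)
BLT body: taken
after LDR r2, [r5]: r2=M[204]=8
after SUB r2, r2, #18: r2=8-18=-10
after ADD r5, r5, #4: r5=204+4=208
after ADD r3, r3, #1: r3=5+1=6
CMP r3, #10  (cmp 6,10)
BLT body: taken
after LDR r2, [r5]: r2=M[208]=7
after SUB r2, r2, #18: r2=7-18=-11
after ADD r5, r5, #4: r5=208+4=212
after ADD r3, r3, #1: r3=6+1=7
CMP r3, #10  (cmp 7,10)
BLT body: taken
after LDR r2, [r5]: r2=M[212]=9
after SUB r2, r2, #18: r2=9-18=-9
After step 23: r5 = 212.

212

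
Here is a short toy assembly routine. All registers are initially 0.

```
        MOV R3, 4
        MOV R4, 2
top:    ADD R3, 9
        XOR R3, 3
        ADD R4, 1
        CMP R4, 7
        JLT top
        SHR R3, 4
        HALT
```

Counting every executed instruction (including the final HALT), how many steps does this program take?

after MOV R3, 4: R3=4
after MOV R4, 2: R4=2
after ADD R3, 9: R3=4+9=13
after XOR R3, 3: R3=13^3=14
after ADD R4, 1: R4=2+1=3
CMP R4, 7  (cmp 3,7)
JLT top: taken
after ADD R3, 9: R3=14+9=23
after XOR R3, 3: R3=23^3=20
after ADD R4, 1: R4=3+1=4
CMP R4, 7  (cmp 4,7)
JLT top: taken
after ADD R3, 9: R3=20+9=29
after XOR R3, 3: R3=29^3=30
after ADD R4, 1: R4=4+1=5
CMP R4, 7  (cmp 5,7)
JLT top: taken
after ADD R3, 9: R3=30+9=39
after XOR R3, 3: R3=39^3=36
after ADD R4, 1: R4=5+1=6
CMP R4, 7  (cmp 6,7)
JLT top: taken
after ADD R3, 9: R3=36+9=45
after XOR R3, 3: R3=45^3=46
after ADD R4, 1: R4=6+1=7
CMP R4, 7  (cmp 7,7)
JLT top: not taken
after SHR R3, 4: R3=46>>4=2
halt.
Total executed instructions: 29.

29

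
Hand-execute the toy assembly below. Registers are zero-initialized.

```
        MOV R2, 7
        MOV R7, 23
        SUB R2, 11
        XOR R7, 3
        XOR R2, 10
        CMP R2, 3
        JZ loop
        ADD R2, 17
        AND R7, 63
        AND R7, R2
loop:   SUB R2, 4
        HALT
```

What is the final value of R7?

4

R2=7
R7=23
R2=7-11=-4
R7=23^3=20
R2=(-4)^10=-10
CMP R2, 3  (cmp -10,3)
JZ loop: not taken
R2=(-10)+17=7
R7=20&63=20
R7=20&7=4
R2=7-4=3
halt.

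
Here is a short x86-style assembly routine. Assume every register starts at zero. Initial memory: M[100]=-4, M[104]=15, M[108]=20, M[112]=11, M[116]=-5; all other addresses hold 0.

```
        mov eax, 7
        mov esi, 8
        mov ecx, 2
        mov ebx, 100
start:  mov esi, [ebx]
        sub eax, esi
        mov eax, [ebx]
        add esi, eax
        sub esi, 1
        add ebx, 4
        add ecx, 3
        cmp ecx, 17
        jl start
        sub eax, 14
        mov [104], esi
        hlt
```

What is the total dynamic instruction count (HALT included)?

52

mov eax, 7 → eax=7
mov esi, 8 → esi=8
mov ecx, 2 → ecx=2
mov ebx, 100 → ebx=100
mov esi, [ebx] → esi=M[100]=-4
sub eax, esi → eax=7-(-4)=11
mov eax, [ebx] → eax=M[100]=-4
add esi, eax → esi=(-4)+(-4)=-8
sub esi, 1 → esi=(-8)-1=-9
add ebx, 4 → ebx=100+4=104
add ecx, 3 → ecx=2+3=5
cmp ecx, 17  (cmp 5,17)
jl start: taken
mov esi, [ebx] → esi=M[104]=15
sub eax, esi → eax=(-4)-15=-19
mov eax, [ebx] → eax=M[104]=15
add esi, eax → esi=15+15=30
sub esi, 1 → esi=30-1=29
add ebx, 4 → ebx=104+4=108
add ecx, 3 → ecx=5+3=8
cmp ecx, 17  (cmp 8,17)
jl start: taken
mov esi, [ebx] → esi=M[108]=20
sub eax, esi → eax=15-20=-5
mov eax, [ebx] → eax=M[108]=20
add esi, eax → esi=20+20=40
sub esi, 1 → esi=40-1=39
add ebx, 4 → ebx=108+4=112
add ecx, 3 → ecx=8+3=11
cmp ecx, 17  (cmp 11,17)
jl start: taken
mov esi, [ebx] → esi=M[112]=11
sub eax, esi → eax=20-11=9
mov eax, [ebx] → eax=M[112]=11
add esi, eax → esi=11+11=22
sub esi, 1 → esi=22-1=21
add ebx, 4 → ebx=112+4=116
add ecx, 3 → ecx=11+3=14
cmp ecx, 17  (cmp 14,17)
jl start: taken
mov esi, [ebx] → esi=M[116]=-5
sub eax, esi → eax=11-(-5)=16
mov eax, [ebx] → eax=M[116]=-5
add esi, eax → esi=(-5)+(-5)=-10
sub esi, 1 → esi=(-10)-1=-11
add ebx, 4 → ebx=116+4=120
add ecx, 3 → ecx=14+3=17
cmp ecx, 17  (cmp 17,17)
jl start: not taken
sub eax, 14 → eax=(-5)-14=-19
mov [104], esi → M[104]=-11
halt.
Total executed instructions: 52.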